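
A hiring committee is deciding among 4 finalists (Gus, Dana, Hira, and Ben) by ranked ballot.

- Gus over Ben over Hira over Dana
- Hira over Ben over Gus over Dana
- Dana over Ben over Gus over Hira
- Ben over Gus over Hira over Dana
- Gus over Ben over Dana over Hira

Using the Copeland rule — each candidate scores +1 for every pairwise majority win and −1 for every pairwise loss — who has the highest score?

Ben

Pairwise results:
  Gus vs Dana: Gus wins 4–1.
  Gus vs Hira: Gus wins 4–1.
  Gus vs Ben: Ben wins 3–2.
  Dana vs Hira: Hira wins 3–2.
  Dana vs Ben: Ben wins 4–1.
  Hira vs Ben: Ben wins 4–1.
Copeland scores (wins − losses):
  Gus: 2 − 1 = 1
  Dana: 0 − 3 = -3
  Hira: 1 − 2 = -1
  Ben: 3 − 0 = 3
Ben has the best Copeland score.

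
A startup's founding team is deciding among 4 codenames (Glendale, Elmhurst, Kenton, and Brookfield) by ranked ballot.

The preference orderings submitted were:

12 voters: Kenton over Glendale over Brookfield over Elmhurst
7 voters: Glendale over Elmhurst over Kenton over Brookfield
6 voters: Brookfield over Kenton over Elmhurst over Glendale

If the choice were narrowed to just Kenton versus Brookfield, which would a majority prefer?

Ballots ranking Kenton above Brookfield: 12+7 = 19.
Ballots ranking Brookfield above Kenton: 6.
Kenton wins the head-to-head, 19–6.

Kenton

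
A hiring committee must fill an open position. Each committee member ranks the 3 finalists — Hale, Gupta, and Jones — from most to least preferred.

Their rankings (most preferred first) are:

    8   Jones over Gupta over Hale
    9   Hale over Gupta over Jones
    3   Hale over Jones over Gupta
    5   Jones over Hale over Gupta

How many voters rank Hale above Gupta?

Ballots ranking Hale above Gupta: 9+3+5 = 17.
Ballots ranking Gupta above Hale: 8.
So 17 of 25 voters prefer Hale to Gupta.

17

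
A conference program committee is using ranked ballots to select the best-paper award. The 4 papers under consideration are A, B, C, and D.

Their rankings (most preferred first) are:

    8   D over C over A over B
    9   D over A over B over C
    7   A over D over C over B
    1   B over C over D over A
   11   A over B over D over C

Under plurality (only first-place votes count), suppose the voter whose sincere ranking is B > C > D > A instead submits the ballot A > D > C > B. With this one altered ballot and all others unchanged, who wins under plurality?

First-place totals with the altered ballot: A 19, B 0, C 0, D 17.
The winner is unchanged: still A.

A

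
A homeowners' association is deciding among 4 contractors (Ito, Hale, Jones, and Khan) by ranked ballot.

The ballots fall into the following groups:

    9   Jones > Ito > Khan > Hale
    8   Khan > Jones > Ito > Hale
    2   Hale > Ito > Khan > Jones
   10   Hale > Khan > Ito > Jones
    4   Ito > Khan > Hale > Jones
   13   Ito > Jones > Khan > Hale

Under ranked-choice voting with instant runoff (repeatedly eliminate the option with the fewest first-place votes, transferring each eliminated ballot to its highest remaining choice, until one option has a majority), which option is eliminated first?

Khan

Round 1: Ito 17, Hale 12, Jones 9, Khan 8. Khan has the fewest and is eliminated.
Round 2: Ito 17, Jones 17, Hale 12. Hale has the fewest and is eliminated.
Round 3: Ito 29, Jones 17. Ito has a majority.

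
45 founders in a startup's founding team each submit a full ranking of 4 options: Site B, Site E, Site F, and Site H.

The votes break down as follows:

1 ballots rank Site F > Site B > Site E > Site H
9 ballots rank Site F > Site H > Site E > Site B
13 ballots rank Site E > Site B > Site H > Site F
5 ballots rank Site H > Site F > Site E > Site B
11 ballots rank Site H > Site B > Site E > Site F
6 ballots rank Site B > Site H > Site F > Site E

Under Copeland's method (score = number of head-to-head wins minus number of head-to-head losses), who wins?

Pairwise results:
  Site B vs Site E: Site E wins 27–18.
  Site B vs Site F: Site B wins 30–15.
  Site B vs Site H: Site H wins 25–20.
  Site E vs Site F: Site E wins 24–21.
  Site E vs Site H: Site H wins 31–14.
  Site F vs Site H: Site H wins 35–10.
Copeland scores (wins − losses):
  Site B: 1 − 2 = -1
  Site E: 2 − 1 = 1
  Site F: 0 − 3 = -3
  Site H: 3 − 0 = 3
Site H has the best Copeland score.

Site H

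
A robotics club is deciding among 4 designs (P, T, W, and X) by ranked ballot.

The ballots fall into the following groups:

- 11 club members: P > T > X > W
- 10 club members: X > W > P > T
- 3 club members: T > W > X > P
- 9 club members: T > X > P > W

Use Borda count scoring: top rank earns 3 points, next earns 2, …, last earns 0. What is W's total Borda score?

26

Borda scores:
  P: 11·3 + 10·1 + 3·0 + 9·1 = 52
  T: 11·2 + 10·0 + 3·3 + 9·3 = 58
  W: 11·0 + 10·2 + 3·2 + 9·0 = 26
  X: 11·1 + 10·3 + 3·1 + 9·2 = 62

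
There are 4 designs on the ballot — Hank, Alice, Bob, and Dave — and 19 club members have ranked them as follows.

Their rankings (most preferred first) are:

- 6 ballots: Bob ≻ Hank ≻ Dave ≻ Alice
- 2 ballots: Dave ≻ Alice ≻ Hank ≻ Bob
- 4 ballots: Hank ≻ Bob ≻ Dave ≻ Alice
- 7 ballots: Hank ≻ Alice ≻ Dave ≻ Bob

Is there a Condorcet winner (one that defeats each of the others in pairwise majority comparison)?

Head-to-head results (19 voters total):
Hank vs Alice: Hank wins 17–2.
Hank vs Bob: Hank wins 13–6.
Hank vs Dave: Hank wins 17–2.
Alice vs Bob: Bob wins 10–9.
Alice vs Dave: Dave wins 12–7.
Bob vs Dave: Bob wins 10–9.
Hank beats each rival — Alice (17–2), Bob (13–6), Dave (17–2) — so Hank is the Condorcet winner.

Yes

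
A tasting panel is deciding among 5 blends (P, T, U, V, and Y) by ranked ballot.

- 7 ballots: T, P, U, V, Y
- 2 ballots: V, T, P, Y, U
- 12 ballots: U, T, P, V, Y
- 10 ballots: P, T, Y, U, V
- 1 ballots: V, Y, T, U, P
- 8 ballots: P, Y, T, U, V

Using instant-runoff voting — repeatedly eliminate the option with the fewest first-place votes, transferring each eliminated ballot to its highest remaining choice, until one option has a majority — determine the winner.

Round 1: P 18, U 12, T 7, V 3, Y 0. Y has the fewest and is eliminated.
Round 2: P 18, U 12, T 7, V 3. V has the fewest and is eliminated.
Round 3: P 18, U 12, T 10. T has the fewest and is eliminated.
Round 4: P 27, U 13. P has a majority.

P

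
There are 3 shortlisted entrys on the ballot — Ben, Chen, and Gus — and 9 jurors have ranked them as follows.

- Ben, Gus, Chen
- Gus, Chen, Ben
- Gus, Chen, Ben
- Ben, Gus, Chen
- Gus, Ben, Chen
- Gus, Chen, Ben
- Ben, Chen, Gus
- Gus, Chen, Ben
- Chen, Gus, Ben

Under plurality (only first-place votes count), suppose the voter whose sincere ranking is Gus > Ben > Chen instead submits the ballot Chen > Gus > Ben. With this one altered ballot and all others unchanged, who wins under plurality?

First-place totals with the altered ballot: Ben 3, Chen 2, Gus 4.
The winner is unchanged: still Gus.

Gus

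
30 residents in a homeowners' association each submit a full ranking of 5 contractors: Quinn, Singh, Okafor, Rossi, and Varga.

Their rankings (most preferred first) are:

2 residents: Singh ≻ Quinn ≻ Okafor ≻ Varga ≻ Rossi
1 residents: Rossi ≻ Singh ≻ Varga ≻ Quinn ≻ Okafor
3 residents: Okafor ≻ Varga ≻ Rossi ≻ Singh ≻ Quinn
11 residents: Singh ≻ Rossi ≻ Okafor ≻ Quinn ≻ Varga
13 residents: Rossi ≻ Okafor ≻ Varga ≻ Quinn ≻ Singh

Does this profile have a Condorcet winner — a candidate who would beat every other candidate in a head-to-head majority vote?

Head-to-head results (30 voters total):
Quinn vs Singh: Singh wins 17–13.
Quinn vs Okafor: Okafor wins 27–3.
Quinn vs Rossi: Rossi wins 28–2.
Quinn vs Varga: Varga wins 17–13.
Singh vs Okafor: Okafor wins 16–14.
Singh vs Rossi: Rossi wins 17–13.
Singh vs Varga: Varga wins 16–14.
Okafor vs Rossi: Rossi wins 25–5.
Okafor vs Varga: Okafor wins 29–1.
Rossi vs Varga: Rossi wins 25–5.
Rossi beats each rival — Quinn (28–2), Singh (17–13), Okafor (25–5), Varga (25–5) — so Rossi is the Condorcet winner.

Yes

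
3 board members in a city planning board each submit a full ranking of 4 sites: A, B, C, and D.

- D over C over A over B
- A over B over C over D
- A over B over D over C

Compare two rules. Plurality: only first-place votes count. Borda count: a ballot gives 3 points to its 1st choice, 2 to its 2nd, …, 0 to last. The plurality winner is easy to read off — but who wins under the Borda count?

Plurality first-place counts: A 2, B 0, C 0, D 1 → A.
Borda totals: A 7, B 4, C 3, D 4 → A.

A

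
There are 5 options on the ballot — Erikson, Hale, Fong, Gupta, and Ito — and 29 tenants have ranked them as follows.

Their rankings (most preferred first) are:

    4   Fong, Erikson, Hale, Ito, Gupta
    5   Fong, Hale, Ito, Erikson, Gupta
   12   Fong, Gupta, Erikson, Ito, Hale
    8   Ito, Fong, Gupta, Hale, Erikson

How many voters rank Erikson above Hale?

16

Ballots ranking Erikson above Hale: 4+12 = 16.
Ballots ranking Hale above Erikson: 5+8 = 13.
So 16 of 29 voters prefer Erikson to Hale.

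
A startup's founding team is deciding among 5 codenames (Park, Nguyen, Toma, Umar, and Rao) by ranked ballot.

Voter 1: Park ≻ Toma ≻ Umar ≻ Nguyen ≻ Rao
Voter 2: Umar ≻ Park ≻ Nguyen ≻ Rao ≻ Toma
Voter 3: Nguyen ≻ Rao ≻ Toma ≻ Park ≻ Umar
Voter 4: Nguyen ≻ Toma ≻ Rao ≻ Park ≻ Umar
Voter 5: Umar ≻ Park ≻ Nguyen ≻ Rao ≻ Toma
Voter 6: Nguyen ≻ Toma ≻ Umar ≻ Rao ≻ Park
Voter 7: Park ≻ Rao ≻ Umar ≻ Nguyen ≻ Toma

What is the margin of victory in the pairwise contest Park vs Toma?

1

Ballots ranking Park above Toma: 4.
Ballots ranking Toma above Park: 3.
Park wins 4–3, a margin of 1.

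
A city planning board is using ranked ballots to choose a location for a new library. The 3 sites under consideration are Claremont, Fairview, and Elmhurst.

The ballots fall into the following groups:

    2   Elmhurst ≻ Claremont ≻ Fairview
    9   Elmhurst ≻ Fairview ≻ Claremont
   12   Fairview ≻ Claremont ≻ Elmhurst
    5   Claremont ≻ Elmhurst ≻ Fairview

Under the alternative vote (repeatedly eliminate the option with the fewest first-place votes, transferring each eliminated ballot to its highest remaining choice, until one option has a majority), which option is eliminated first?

Claremont

Round 1: Fairview 12, Elmhurst 11, Claremont 5. Claremont has the fewest and is eliminated.
Round 2: Elmhurst 16, Fairview 12. Elmhurst has a majority.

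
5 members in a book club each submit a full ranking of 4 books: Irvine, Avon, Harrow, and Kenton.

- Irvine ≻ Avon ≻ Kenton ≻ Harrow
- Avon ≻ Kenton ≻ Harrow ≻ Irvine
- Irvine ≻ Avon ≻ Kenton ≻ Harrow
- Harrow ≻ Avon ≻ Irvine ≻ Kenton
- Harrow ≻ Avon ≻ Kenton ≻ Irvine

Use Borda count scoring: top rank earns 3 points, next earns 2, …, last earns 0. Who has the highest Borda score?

Borda scores:
  Irvine: 3 + 0 + 3 + 1 + 0 = 7
  Avon: 2 + 3 + 2 + 2 + 2 = 11
  Harrow: 0 + 1 + 0 + 3 + 3 = 7
  Kenton: 1 + 2 + 1 + 0 + 1 = 5
Avon has the highest total.

Avon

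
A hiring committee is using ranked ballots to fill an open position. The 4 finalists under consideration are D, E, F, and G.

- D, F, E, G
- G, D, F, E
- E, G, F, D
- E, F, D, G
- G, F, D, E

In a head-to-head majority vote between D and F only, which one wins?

Ballots ranking D above F: 2.
Ballots ranking F above D: 3.
F wins the head-to-head, 3–2.

F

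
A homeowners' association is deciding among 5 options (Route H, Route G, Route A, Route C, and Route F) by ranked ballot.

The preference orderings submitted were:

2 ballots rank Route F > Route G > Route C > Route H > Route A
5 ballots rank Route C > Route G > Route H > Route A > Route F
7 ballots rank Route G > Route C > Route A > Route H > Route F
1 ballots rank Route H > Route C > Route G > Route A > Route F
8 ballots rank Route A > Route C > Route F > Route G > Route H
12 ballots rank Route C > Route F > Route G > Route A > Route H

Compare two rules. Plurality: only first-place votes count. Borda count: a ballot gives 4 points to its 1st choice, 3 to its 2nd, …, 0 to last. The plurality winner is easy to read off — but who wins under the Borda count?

Route C

Plurality first-place counts: Route H 1, Route G 7, Route A 8, Route C 17, Route F 2 → Route C.
Borda totals: Route H 23, Route G 83, Route A 64, Route C 120, Route F 60 → Route C.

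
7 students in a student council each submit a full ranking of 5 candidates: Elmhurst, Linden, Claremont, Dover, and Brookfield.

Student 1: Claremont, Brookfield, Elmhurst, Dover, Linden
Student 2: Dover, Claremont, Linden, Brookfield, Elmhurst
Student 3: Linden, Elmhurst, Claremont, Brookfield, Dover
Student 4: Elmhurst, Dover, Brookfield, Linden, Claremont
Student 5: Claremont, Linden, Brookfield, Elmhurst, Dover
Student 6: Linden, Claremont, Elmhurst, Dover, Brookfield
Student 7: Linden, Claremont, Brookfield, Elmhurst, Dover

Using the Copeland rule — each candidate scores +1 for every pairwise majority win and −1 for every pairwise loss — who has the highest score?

Linden

Pairwise results:
  Elmhurst vs Linden: Linden wins 5–2.
  Elmhurst vs Claremont: Claremont wins 5–2.
  Elmhurst vs Dover: Elmhurst wins 6–1.
  Elmhurst vs Brookfield: Brookfield wins 4–3.
  Linden vs Claremont: Linden wins 4–3.
  Linden vs Dover: Linden wins 4–3.
  Linden vs Brookfield: Linden wins 5–2.
  Claremont vs Dover: Claremont wins 5–2.
  Claremont vs Brookfield: Claremont wins 6–1.
  Dover vs Brookfield: Brookfield wins 4–3.
Copeland scores (wins − losses):
  Elmhurst: 1 − 3 = -2
  Linden: 4 − 0 = 4
  Claremont: 3 − 1 = 2
  Dover: 0 − 4 = -4
  Brookfield: 2 − 2 = 0
Linden has the best Copeland score.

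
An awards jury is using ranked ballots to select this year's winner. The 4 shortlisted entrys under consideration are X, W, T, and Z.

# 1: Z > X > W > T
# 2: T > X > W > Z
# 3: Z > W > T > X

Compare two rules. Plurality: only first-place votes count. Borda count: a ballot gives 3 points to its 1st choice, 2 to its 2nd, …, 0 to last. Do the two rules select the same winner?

Yes

Plurality first-place counts: X 0, W 0, T 1, Z 2 → Z.
Borda totals: X 4, W 4, T 4, Z 6 → Z.
The two rules agree on Z.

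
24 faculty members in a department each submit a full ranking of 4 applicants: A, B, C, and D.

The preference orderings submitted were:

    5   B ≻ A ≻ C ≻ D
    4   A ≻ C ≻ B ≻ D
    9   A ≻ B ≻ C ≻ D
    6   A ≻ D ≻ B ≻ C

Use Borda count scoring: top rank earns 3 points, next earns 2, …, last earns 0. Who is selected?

Borda scores:
  A: 5·2 + 4·3 + 9·3 + 6·3 = 67
  B: 5·3 + 4·1 + 9·2 + 6·1 = 43
  C: 5·1 + 4·2 + 9·1 + 6·0 = 22
  D: 5·0 + 4·0 + 9·0 + 6·2 = 12
A has the highest total.

A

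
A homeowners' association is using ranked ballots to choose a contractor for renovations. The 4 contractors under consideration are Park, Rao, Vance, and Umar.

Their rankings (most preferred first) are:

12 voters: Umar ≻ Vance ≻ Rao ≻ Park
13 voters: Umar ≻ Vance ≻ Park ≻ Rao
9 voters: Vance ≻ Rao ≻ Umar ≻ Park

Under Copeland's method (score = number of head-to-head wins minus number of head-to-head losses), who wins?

Pairwise results:
  Park vs Rao: Rao wins 21–13.
  Park vs Vance: Vance wins 34–0.
  Park vs Umar: Umar wins 34–0.
  Rao vs Vance: Vance wins 34–0.
  Rao vs Umar: Umar wins 25–9.
  Vance vs Umar: Umar wins 25–9.
Copeland scores (wins − losses):
  Park: 0 − 3 = -3
  Rao: 1 − 2 = -1
  Vance: 2 − 1 = 1
  Umar: 3 − 0 = 3
Umar has the best Copeland score.

Umar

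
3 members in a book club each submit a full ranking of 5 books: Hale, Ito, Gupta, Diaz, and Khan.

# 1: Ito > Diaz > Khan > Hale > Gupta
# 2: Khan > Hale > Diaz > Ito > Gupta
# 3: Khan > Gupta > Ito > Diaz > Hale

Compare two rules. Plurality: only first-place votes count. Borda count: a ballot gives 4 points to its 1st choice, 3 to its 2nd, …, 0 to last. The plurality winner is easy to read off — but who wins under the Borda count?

Khan

Plurality first-place counts: Hale 0, Ito 1, Gupta 0, Diaz 0, Khan 2 → Khan.
Borda totals: Hale 4, Ito 7, Gupta 3, Diaz 6, Khan 10 → Khan.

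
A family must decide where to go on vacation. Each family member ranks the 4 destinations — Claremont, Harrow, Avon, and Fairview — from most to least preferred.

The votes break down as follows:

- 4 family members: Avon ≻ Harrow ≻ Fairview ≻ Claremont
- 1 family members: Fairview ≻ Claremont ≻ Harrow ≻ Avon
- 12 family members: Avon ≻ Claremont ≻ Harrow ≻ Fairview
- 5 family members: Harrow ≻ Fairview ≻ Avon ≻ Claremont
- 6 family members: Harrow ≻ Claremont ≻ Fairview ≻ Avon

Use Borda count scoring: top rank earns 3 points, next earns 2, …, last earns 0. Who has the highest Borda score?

Harrow

Borda scores:
  Claremont: 4·0 + 2 + 12·2 + 5·0 + 6·2 = 38
  Harrow: 4·2 + 1 + 12·1 + 5·3 + 6·3 = 54
  Avon: 4·3 + 0 + 12·3 + 5·1 + 6·0 = 53
  Fairview: 4·1 + 3 + 12·0 + 5·2 + 6·1 = 23
Harrow has the highest total.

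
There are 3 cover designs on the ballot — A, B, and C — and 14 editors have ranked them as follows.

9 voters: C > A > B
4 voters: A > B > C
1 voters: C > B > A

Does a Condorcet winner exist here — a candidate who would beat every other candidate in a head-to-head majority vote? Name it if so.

C

Head-to-head results (14 voters total):
A vs B: A wins 13–1.
A vs C: C wins 10–4.
B vs C: C wins 10–4.
C beats each rival — A (10–4), B (10–4) — so C is the Condorcet winner.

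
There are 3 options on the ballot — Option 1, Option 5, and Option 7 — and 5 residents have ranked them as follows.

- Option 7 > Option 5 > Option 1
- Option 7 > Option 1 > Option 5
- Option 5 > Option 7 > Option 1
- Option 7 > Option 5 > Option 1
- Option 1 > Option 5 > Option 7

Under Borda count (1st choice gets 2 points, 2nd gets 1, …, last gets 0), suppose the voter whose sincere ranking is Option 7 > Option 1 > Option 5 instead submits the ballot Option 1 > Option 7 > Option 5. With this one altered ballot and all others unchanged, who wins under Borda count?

Option 7

Borda totals with the altered ballot: Option 1 4, Option 5 5, Option 7 6.
The winner is unchanged: still Option 7.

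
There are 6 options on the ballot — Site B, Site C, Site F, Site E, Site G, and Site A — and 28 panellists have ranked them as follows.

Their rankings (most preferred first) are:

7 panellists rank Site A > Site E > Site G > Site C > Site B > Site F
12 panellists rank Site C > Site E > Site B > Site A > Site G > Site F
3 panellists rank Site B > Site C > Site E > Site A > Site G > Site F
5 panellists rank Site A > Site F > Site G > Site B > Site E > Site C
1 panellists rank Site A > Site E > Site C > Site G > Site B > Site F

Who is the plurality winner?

First-place vote totals:
  Site B: 3
  Site C: 12
  Site F: 0
  Site E: 0
  Site G: 0
  Site A: 13
Site A has the most first-place votes.

Site A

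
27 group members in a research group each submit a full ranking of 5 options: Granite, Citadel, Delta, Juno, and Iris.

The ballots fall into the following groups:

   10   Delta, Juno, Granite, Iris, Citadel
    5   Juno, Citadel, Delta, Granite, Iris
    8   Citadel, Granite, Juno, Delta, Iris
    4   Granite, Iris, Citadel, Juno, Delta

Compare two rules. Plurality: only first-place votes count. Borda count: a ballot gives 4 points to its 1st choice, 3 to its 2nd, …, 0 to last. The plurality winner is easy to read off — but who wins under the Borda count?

Plurality first-place counts: Granite 4, Citadel 8, Delta 10, Juno 5, Iris 0 → Delta.
Borda totals: Granite 65, Citadel 55, Delta 58, Juno 70, Iris 22 → Juno.

Juno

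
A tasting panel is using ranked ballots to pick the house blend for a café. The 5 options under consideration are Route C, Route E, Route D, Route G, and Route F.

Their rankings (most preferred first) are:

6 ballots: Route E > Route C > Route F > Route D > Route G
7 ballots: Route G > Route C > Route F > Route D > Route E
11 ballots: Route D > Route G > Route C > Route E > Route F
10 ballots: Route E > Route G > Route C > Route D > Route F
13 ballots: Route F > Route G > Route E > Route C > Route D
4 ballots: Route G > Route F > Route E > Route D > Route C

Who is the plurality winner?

Route E

First-place vote totals:
  Route C: 0
  Route E: 16
  Route D: 11
  Route G: 11
  Route F: 13
Route E has the most first-place votes.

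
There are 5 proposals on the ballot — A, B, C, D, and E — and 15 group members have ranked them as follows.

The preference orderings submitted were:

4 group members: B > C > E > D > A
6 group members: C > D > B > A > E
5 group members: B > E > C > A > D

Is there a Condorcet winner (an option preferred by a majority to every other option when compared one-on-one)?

Head-to-head results (15 voters total):
A vs B: B wins 15–0.
A vs C: C wins 15–0.
A vs D: D wins 10–5.
A vs E: E wins 9–6.
B vs C: B wins 9–6.
B vs D: B wins 9–6.
B vs E: B wins 15–0.
C vs D: C wins 15–0.
C vs E: C wins 10–5.
D vs E: E wins 9–6.
B beats each rival — A (15–0), C (9–6), D (9–6), E (15–0) — so B is the Condorcet winner.

Yes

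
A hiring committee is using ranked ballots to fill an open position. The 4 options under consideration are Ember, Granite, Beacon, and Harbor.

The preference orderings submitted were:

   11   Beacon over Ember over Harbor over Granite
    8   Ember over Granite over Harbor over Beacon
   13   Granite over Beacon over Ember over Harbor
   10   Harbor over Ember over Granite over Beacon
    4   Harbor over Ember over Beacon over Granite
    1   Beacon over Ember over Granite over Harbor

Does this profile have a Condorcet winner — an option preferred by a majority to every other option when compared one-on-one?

No

Head-to-head results (47 voters total):
Ember vs Granite: Ember wins 34–13.
Ember vs Beacon: Beacon wins 25–22.
Ember vs Harbor: Ember wins 33–14.
Granite vs Beacon: Granite wins 31–16.
Granite vs Harbor: Harbor wins 25–22.
Beacon vs Harbor: Beacon wins 25–22.
No candidate beats all others: Ember beats Granite beats Beacon beats Ember, a majority cycle.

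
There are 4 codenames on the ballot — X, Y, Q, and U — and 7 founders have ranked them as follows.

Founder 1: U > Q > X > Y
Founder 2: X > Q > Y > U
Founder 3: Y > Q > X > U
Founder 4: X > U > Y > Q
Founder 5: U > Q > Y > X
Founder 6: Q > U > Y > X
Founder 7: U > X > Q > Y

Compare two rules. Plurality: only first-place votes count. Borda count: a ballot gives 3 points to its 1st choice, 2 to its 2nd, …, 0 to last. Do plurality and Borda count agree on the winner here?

Yes

Plurality first-place counts: X 2, Y 1, Q 1, U 3 → U.
Borda totals: X 10, Y 7, Q 12, U 13 → U.
The two rules agree on U.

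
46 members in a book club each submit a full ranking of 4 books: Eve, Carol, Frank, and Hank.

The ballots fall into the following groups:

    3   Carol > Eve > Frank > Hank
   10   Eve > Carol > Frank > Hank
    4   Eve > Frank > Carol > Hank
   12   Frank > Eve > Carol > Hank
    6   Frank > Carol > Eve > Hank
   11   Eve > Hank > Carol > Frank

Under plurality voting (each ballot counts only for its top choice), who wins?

First-place vote totals:
  Eve: 25
  Carol: 3
  Frank: 18
  Hank: 0
Eve has the most first-place votes.

Eve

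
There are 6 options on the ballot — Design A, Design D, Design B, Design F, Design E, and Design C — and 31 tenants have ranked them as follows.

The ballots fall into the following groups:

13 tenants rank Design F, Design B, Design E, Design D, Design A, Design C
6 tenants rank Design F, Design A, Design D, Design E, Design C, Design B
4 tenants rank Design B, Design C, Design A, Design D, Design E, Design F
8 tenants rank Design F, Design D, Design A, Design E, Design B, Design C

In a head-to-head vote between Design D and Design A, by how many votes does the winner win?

11

Ballots ranking Design D above Design A: 13+8 = 21.
Ballots ranking Design A above Design D: 6+4 = 10.
Design D wins 21–10, a margin of 11.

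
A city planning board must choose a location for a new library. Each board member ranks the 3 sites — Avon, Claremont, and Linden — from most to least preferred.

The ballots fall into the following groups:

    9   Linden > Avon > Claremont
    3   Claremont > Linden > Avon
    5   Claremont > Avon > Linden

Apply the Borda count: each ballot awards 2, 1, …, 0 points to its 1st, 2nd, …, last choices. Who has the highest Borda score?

Borda scores:
  Avon: 9·1 + 3·0 + 5·1 = 14
  Claremont: 9·0 + 3·2 + 5·2 = 16
  Linden: 9·2 + 3·1 + 5·0 = 21
Linden has the highest total.

Linden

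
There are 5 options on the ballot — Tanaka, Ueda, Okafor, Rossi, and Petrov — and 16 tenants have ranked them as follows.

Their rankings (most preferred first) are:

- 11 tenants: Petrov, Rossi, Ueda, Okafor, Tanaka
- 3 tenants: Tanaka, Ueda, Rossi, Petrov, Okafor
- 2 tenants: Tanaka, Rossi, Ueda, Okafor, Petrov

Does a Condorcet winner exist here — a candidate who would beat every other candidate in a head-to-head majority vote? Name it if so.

Petrov

Head-to-head results (16 voters total):
Tanaka vs Ueda: Ueda wins 11–5.
Tanaka vs Okafor: Okafor wins 11–5.
Tanaka vs Rossi: Rossi wins 11–5.
Tanaka vs Petrov: Petrov wins 11–5.
Ueda vs Okafor: Ueda wins 16–0.
Ueda vs Rossi: Rossi wins 13–3.
Ueda vs Petrov: Petrov wins 11–5.
Okafor vs Rossi: Rossi wins 16–0.
Okafor vs Petrov: Petrov wins 14–2.
Rossi vs Petrov: Petrov wins 11–5.
Petrov beats each rival — Tanaka (11–5), Ueda (11–5), Okafor (14–2), Rossi (11–5) — so Petrov is the Condorcet winner.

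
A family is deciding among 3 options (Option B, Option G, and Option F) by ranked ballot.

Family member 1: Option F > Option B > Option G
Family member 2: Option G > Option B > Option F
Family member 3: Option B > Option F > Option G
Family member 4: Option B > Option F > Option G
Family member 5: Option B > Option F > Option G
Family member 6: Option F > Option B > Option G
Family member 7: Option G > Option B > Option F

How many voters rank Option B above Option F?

Ballots ranking Option B above Option F: 5.
Ballots ranking Option F above Option B: 2.
So 5 of 7 voters prefer Option B to Option F.

5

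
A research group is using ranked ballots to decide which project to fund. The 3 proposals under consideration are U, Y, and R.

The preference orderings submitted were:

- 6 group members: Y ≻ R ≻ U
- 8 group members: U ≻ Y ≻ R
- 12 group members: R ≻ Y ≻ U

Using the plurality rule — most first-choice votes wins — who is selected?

First-place vote totals:
  U: 8
  Y: 6
  R: 12
R has the most first-place votes.

R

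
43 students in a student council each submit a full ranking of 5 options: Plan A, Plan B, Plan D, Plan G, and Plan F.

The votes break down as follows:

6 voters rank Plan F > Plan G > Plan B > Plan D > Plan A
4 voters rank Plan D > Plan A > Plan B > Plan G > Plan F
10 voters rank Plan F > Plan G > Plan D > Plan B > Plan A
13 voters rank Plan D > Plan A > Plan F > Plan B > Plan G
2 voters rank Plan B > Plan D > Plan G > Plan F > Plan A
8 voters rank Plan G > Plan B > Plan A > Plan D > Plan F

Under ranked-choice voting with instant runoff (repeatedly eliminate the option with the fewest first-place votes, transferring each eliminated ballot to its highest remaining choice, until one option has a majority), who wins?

Round 1: Plan D 17, Plan F 16, Plan G 8, Plan B 2, Plan A 0. Plan A has the fewest and is eliminated.
Round 2: Plan D 17, Plan F 16, Plan G 8, Plan B 2. Plan B has the fewest and is eliminated.
Round 3: Plan D 19, Plan F 16, Plan G 8. Plan G has the fewest and is eliminated.
Round 4: Plan D 27, Plan F 16. Plan D has a majority.

Plan D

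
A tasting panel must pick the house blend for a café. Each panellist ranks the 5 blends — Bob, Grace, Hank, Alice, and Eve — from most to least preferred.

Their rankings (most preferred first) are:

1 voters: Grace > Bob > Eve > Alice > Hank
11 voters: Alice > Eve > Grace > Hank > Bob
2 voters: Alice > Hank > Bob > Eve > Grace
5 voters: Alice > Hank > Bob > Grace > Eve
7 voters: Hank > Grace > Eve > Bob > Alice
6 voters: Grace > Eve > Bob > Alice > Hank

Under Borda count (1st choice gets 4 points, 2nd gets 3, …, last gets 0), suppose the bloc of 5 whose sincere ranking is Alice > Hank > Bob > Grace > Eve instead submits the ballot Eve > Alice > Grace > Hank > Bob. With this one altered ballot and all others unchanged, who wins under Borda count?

Borda totals with the altered ballot: Bob 26, Grace 81, Hank 50, Alice 74, Eve 89.
The switch changes the winner from Alice to Eve.

Eve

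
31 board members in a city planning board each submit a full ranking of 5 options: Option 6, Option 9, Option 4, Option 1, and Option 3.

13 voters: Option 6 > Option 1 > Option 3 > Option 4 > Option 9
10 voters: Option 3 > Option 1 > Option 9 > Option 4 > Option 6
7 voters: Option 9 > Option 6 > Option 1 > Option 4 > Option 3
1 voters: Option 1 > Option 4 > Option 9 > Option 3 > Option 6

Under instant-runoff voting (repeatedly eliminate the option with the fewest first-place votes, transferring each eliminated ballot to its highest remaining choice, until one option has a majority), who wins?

Option 6

Round 1: Option 6 13, Option 3 10, Option 9 7, Option 1 1, Option 4 0. Option 4 has the fewest and is eliminated.
Round 2: Option 6 13, Option 3 10, Option 9 7, Option 1 1. Option 1 has the fewest and is eliminated.
Round 3: Option 6 13, Option 3 10, Option 9 8. Option 9 has the fewest and is eliminated.
Round 4: Option 6 20, Option 3 11. Option 6 has a majority.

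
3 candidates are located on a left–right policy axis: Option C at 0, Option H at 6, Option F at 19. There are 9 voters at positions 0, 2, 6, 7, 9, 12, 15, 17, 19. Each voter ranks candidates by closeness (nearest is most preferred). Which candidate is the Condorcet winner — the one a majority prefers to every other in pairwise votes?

With single-peaked preferences on a line, the Condorcet winner is the candidate closest to the median voter.
The median voter (position 9) is closest to Option H at 6.
Check: Option H vs Option F — voters closer to Option H: 6 of 9.

Option H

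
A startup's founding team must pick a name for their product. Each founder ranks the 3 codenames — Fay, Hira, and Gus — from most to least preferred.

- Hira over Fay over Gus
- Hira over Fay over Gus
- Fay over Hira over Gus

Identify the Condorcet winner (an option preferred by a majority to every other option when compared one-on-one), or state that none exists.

Hira

Head-to-head results (3 voters total):
Fay vs Hira: Hira wins 2–1.
Fay vs Gus: Fay wins 3–0.
Hira vs Gus: Hira wins 3–0.
Hira beats each rival — Fay (2–1), Gus (3–0) — so Hira is the Condorcet winner.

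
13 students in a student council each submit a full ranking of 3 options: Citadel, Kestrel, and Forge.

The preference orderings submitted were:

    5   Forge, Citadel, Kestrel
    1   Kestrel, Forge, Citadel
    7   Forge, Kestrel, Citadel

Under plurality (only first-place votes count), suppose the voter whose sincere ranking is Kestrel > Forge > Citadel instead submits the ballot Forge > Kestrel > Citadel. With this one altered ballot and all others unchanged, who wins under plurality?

Forge

First-place totals with the altered ballot: Citadel 0, Kestrel 0, Forge 13.
The winner is unchanged: still Forge.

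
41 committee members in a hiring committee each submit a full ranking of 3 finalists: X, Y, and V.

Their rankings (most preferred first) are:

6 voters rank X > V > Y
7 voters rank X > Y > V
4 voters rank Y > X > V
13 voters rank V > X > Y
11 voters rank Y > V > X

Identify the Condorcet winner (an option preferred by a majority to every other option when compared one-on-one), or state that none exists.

None — there is no Condorcet winner

Head-to-head results (41 voters total):
X vs Y: X wins 26–15.
X vs V: V wins 24–17.
Y vs V: Y wins 22–19.
No candidate beats all others: X beats Y beats V beats X, a majority cycle.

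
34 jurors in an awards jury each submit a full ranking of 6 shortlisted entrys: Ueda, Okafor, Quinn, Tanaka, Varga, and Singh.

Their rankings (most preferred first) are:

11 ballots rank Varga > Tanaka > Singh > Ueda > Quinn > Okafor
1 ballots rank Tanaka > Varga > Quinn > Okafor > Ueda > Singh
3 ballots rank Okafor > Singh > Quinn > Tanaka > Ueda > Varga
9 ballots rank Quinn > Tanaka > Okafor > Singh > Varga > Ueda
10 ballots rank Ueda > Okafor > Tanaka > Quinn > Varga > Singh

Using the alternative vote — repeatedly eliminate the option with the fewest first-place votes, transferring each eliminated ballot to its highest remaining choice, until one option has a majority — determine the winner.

Round 1: Varga 11, Ueda 10, Quinn 9, Okafor 3, Tanaka 1, Singh 0. Singh has the fewest and is eliminated.
Round 2: Varga 11, Ueda 10, Quinn 9, Okafor 3, Tanaka 1. Tanaka has the fewest and is eliminated.
Round 3: Varga 12, Ueda 10, Quinn 9, Okafor 3. Okafor has the fewest and is eliminated.
Round 4: Quinn 12, Varga 12, Ueda 10. Ueda has the fewest and is eliminated.
Round 5: Quinn 22, Varga 12. Quinn has a majority.

Quinn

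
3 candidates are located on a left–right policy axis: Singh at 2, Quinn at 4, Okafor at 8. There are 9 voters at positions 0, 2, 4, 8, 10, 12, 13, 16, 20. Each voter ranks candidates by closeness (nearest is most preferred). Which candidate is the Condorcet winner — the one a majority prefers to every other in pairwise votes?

Okafor

With single-peaked preferences on a line, the Condorcet winner is the candidate closest to the median voter.
The median voter (position 10) is closest to Okafor at 8.
Check: Okafor vs Quinn — voters closer to Okafor: 6 of 9.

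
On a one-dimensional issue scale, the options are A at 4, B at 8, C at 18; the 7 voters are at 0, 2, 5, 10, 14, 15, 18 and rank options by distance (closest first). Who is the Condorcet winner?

B

With single-peaked preferences on a line, the Condorcet winner is the candidate closest to the median voter.
The median voter (position 10) is closest to B at 8.
Check: B vs A — voters closer to B: 4 of 7.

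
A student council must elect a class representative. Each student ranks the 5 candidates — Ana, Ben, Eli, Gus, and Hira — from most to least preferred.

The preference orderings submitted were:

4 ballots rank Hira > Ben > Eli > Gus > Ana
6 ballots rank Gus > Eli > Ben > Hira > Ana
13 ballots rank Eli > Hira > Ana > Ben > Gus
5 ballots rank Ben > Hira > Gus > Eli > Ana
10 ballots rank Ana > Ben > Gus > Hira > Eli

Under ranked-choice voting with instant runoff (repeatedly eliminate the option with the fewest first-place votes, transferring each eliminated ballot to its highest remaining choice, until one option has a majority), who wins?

Round 1: Eli 13, Ana 10, Gus 6, Ben 5, Hira 4. Hira has the fewest and is eliminated.
Round 2: Eli 13, Ana 10, Ben 9, Gus 6. Gus has the fewest and is eliminated.
Round 3: Eli 19, Ana 10, Ben 9. Ben has the fewest and is eliminated.
Round 4: Eli 28, Ana 10. Eli has a majority.

Eli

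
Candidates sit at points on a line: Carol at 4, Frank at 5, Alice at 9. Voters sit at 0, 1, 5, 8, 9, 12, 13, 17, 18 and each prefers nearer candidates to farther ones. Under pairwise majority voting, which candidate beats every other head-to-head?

Alice

With single-peaked preferences on a line, the Condorcet winner is the candidate closest to the median voter.
The median voter (position 9) is closest to Alice at 9.
Check: Alice vs Carol — voters closer to Alice: 6 of 9.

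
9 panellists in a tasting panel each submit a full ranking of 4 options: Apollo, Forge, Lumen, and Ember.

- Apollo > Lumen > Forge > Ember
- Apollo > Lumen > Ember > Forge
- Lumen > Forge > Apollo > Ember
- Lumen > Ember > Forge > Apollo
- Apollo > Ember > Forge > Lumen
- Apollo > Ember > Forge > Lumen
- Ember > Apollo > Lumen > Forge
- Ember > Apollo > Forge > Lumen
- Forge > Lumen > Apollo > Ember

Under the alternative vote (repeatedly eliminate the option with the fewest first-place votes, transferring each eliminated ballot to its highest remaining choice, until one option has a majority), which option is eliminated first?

Forge

Round 1: Apollo 4, Lumen 2, Ember 2, Forge 1. Forge has the fewest and is eliminated.
Round 2: Apollo 4, Lumen 3, Ember 2. Ember has the fewest and is eliminated.
Round 3: Apollo 6, Lumen 3. Apollo has a majority.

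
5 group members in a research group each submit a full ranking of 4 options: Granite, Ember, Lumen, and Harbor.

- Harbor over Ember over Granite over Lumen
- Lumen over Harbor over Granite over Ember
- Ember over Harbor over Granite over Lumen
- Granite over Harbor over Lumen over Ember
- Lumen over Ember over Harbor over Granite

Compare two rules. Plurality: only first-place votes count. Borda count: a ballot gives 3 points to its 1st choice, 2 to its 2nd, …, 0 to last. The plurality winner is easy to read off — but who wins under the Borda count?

Harbor

Plurality first-place counts: Granite 1, Ember 1, Lumen 2, Harbor 1 → Lumen.
Borda totals: Granite 6, Ember 7, Lumen 7, Harbor 10 → Harbor.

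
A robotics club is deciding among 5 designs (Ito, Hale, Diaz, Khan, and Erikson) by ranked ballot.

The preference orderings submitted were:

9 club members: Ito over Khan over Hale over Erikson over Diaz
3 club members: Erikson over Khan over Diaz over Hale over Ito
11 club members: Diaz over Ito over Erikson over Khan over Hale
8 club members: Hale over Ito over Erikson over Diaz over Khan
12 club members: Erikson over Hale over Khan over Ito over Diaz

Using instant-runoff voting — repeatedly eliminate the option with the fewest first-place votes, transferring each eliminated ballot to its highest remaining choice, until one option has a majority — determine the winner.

Round 1: Erikson 15, Diaz 11, Ito 9, Hale 8, Khan 0. Khan has the fewest and is eliminated.
Round 2: Erikson 15, Diaz 11, Ito 9, Hale 8. Hale has the fewest and is eliminated.
Round 3: Ito 17, Erikson 15, Diaz 11. Diaz has the fewest and is eliminated.
Round 4: Ito 28, Erikson 15. Ito has a majority.

Ito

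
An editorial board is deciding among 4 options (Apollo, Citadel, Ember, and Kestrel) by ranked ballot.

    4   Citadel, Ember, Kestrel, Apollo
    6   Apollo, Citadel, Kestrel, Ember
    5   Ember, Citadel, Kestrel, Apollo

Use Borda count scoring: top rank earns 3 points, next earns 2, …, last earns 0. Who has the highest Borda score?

Citadel

Borda scores:
  Apollo: 4·0 + 6·3 + 5·0 = 18
  Citadel: 4·3 + 6·2 + 5·2 = 34
  Ember: 4·2 + 6·0 + 5·3 = 23
  Kestrel: 4·1 + 6·1 + 5·1 = 15
Citadel has the highest total.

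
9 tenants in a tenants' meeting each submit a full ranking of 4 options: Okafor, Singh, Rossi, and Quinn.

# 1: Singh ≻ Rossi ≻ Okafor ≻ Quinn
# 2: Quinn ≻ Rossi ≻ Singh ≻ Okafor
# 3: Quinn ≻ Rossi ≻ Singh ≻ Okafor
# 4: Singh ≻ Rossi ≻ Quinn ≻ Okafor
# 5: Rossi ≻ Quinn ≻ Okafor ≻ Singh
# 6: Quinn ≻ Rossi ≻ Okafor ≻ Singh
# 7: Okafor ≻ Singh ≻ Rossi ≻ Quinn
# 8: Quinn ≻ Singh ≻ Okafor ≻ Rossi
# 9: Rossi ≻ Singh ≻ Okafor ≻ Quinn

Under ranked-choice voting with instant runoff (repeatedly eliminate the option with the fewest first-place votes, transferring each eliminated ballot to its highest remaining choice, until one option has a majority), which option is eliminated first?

Round 1: Quinn 4, Singh 2, Rossi 2, Okafor 1. Okafor has the fewest and is eliminated.
Round 2: Quinn 4, Singh 3, Rossi 2. Rossi has the fewest and is eliminated.
Round 3: Quinn 5, Singh 4. Quinn has a majority.

Okafor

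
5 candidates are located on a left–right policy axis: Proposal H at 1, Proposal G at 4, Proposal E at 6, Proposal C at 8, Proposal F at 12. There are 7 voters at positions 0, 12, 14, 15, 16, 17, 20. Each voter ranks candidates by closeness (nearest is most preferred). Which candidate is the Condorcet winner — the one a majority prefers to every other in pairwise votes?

With single-peaked preferences on a line, the Condorcet winner is the candidate closest to the median voter.
The median voter (position 15) is closest to Proposal F at 12.
Check: Proposal F vs Proposal C — voters closer to Proposal F: 6 of 7.

Proposal F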